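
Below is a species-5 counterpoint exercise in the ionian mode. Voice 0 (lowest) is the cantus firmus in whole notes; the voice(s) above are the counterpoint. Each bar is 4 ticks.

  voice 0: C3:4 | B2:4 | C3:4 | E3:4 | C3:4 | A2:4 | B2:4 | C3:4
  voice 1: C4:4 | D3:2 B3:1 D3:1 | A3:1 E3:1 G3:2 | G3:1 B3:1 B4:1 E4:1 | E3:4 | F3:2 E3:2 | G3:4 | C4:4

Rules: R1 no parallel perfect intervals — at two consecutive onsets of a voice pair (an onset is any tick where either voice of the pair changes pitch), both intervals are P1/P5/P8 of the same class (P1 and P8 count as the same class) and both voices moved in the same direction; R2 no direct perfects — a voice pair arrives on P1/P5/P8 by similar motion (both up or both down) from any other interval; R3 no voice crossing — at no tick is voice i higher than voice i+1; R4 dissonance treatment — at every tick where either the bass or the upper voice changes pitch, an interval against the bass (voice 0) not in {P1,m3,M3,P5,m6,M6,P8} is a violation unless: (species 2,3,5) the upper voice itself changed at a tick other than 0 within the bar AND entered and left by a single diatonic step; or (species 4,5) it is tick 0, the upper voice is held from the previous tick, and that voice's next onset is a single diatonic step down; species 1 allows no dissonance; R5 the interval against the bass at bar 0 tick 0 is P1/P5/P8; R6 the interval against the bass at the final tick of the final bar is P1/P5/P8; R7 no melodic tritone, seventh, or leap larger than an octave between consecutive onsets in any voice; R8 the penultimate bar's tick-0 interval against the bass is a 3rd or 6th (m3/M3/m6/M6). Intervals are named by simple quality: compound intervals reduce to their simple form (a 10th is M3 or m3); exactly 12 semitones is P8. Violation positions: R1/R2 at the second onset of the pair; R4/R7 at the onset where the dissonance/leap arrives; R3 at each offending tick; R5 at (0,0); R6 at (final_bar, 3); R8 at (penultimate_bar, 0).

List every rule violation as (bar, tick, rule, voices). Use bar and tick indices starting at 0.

(1, 0, R7, (1,))
(7, 0, R2, (0, 1))

bar 0: v0=C3 v1=C4 downbeat P8
bar 1: v0=B2 v1=D3 downbeat m3
bar 2: v0=C3 v1=A3 downbeat M6
bar 3: v0=E3 v1=G3 downbeat m3
bar 4: v0=C3 v1=E3 downbeat M3
bar 5: v0=A2 v1=F3 downbeat m6
bar 6: v0=B2 v1=G3 downbeat m6
bar 7: v0=C3 v1=C4 downbeat P8
  -> R7 @ bar 1 tick 0 v(1,): C4->D3 leap 10st
  -> R2 @ bar 7 tick 0 v(0, 1): B2/G3 m6 -> C3/C4 P8 similar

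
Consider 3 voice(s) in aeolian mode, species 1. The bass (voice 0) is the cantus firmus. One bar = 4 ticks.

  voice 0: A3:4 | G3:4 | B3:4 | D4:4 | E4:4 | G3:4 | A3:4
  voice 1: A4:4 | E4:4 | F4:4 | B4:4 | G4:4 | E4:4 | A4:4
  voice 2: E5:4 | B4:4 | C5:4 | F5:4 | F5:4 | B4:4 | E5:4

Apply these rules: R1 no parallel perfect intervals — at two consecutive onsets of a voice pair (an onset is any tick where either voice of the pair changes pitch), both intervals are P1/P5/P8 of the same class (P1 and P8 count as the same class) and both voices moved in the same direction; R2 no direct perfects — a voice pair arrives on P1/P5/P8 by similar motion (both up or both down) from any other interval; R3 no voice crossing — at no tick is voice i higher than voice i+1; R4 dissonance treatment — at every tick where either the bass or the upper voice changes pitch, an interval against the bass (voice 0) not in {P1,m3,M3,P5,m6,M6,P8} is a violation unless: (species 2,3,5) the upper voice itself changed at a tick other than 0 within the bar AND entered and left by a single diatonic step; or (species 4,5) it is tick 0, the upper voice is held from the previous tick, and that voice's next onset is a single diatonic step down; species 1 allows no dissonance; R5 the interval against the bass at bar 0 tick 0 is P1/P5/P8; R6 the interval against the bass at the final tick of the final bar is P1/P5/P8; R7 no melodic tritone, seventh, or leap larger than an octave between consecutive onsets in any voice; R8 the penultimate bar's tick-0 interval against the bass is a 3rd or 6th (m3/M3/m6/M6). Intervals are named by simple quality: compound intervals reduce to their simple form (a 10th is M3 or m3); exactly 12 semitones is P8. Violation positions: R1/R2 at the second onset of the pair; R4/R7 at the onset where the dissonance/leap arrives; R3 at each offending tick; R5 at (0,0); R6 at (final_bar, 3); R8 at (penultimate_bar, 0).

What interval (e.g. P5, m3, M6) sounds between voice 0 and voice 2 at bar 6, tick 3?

P5

voice 0=A3 voice 2=E5 -> P5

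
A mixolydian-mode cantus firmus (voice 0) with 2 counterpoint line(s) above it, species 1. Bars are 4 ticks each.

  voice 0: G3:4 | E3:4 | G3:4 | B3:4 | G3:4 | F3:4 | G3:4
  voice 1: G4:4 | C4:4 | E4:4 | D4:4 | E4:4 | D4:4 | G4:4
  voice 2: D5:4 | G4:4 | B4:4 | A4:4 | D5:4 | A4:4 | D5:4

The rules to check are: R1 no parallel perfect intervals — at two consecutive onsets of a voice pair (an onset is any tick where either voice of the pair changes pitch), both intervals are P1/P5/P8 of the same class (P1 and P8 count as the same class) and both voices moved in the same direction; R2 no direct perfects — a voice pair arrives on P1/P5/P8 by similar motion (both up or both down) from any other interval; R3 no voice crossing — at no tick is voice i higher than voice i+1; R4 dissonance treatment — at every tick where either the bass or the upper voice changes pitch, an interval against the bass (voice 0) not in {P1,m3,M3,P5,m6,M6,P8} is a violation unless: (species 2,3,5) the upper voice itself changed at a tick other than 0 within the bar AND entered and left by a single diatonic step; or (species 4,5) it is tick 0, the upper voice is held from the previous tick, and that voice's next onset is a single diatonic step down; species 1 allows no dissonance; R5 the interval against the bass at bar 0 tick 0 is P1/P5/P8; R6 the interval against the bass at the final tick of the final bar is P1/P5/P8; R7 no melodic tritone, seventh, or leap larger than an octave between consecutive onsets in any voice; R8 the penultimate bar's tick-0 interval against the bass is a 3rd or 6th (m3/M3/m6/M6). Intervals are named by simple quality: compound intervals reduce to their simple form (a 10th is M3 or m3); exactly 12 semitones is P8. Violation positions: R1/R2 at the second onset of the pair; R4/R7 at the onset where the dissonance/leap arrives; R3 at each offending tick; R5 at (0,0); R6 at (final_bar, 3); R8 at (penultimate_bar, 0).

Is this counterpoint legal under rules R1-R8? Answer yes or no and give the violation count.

No (8 violations)

bar 0: v0=G3 v1=G4 v2=D5 (P5)
bar 1: v0=E3 v1=C4 v2=G4 (m3)
bar 2: v0=G3 v1=E4 v2=B4 (M3)
bar 3: v0=B3 v1=D4 v2=A4 (m7)
bar 4: v0=G3 v1=E4 v2=D5 (P5)
bar 5: v0=F3 v1=D4 v2=A4 (M3)
bar 6: v0=G3 v1=G4 v2=D5 (P5)
  R1 @ bar1.0: G4/D5 P5 -> C4/G4 P5 similar
  R1 @ bar2.0: C4/G4 P5 -> E4/B4 P5 similar
  R1 @ bar3.0: E4/B4 P5 -> D4/A4 P5 similar
  R4 @ bar3.0: B3/A4 m7 untreated
  R2 @ bar5.0: E4/D5 m7 -> D4/A4 P5 similar
  R1 @ bar6.0: D4/A4 P5 -> G4/D5 P5 similar
  R2 @ bar6.0: F3/D4 M6 -> G3/G4 P8 similar
  R2 @ bar6.0: F3/A4 M3 -> G3/D5 P5 similar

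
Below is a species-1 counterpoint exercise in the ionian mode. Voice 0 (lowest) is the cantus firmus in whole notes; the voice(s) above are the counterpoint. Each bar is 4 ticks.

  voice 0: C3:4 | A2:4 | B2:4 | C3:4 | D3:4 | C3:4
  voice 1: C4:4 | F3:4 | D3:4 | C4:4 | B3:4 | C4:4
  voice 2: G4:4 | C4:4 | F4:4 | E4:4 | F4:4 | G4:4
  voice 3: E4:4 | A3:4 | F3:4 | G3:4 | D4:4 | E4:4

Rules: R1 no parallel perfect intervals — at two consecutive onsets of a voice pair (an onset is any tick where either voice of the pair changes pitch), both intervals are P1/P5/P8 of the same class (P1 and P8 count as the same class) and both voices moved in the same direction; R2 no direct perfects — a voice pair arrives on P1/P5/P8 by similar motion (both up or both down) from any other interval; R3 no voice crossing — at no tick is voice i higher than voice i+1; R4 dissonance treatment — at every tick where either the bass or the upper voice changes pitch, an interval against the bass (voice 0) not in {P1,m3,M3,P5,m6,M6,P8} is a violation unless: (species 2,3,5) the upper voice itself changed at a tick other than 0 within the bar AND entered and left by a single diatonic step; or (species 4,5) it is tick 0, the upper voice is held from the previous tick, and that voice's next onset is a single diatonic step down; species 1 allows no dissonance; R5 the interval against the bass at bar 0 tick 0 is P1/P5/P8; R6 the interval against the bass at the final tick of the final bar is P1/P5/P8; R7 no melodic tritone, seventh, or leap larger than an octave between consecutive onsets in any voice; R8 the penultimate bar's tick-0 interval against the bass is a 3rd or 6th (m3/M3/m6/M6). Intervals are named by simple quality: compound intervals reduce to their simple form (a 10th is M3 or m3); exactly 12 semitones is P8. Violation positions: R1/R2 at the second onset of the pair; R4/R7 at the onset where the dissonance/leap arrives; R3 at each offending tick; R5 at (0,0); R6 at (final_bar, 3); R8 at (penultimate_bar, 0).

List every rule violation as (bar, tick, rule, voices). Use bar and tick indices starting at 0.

(0, 0, R3, (2, 3))
(0, 0, R5, (0, 3))
(0, 1, R3, (2, 3))
(0, 2, R3, (2, 3))
(0, 3, R3, (2, 3))
(1, 0, R1, (1, 2))
(1, 0, R2, (0, 3))
(1, 0, R3, (2, 3))
(1, 1, R3, (2, 3))
(1, 2, R3, (2, 3))
(1, 3, R3, (2, 3))
(2, 0, R3, (2, 3))
(2, 0, R4, (0, 2))
(2, 0, R4, (0, 3))
(2, 1, R3, (2, 3))
(2, 2, R3, (2, 3))
(2, 3, R3, (2, 3))
(3, 0, R2, (0, 1))
(3, 0, R2, (0, 3))
(3, 0, R3, (2, 3))
(3, 0, R7, (1,))
(3, 1, R3, (2, 3))
(3, 2, R3, (2, 3))
(3, 3, R3, (2, 3))
(4, 0, R2, (0, 3))
(4, 0, R3, (2, 3))
(4, 0, R8, (0, 3))
(4, 1, R3, (2, 3))
(4, 2, R3, (2, 3))
(4, 3, R3, (2, 3))
(5, 0, R2, (1, 2))
(5, 0, R3, (2, 3))
(5, 1, R3, (2, 3))
(5, 2, R3, (2, 3))
(5, 3, R3, (2, 3))
(5, 3, R6, (0, 3))

bar 0: v0=C3 v1=C4 v2=G4 v3=E4 downbeat M3
bar 1: v0=A2 v1=F3 v2=C4 v3=A3 downbeat P8
bar 2: v0=B2 v1=D3 v2=F4 v3=F3 downbeat TT
bar 3: v0=C3 v1=C4 v2=E4 v3=G3 downbeat P5
bar 4: v0=D3 v1=B3 v2=F4 v3=D4 downbeat P8
bar 5: v0=C3 v1=C4 v2=G4 v3=E4 downbeat M3
  -> R3 @ bar 0 tick 0 v(2, 3): G4 above E4
  -> R5 @ bar 0 tick 0 v(0, 3): opens on M3
  -> R3 @ bar 0 tick 1 v(2, 3): G4 above E4
  -> R3 @ bar 0 tick 2 v(2, 3): G4 above E4
  -> R3 @ bar 0 tick 3 v(2, 3): G4 above E4
  -> R1 @ bar 1 tick 0 v(1, 2): C4/G4 P5 -> F3/C4 P5 similar
  -> R2 @ bar 1 tick 0 v(0, 3): C3/E4 M3 -> A2/A3 P8 similar
  -> R3 @ bar 1 tick 0 v(2, 3): C4 above A3
  -> R3 @ bar 1 tick 1 v(2, 3): C4 above A3
  -> R3 @ bar 1 tick 2 v(2, 3): C4 above A3
  -> R3 @ bar 1 tick 3 v(2, 3): C4 above A3
  -> R3 @ bar 2 tick 0 v(2, 3): F4 above F3
  -> R4 @ bar 2 tick 0 v(0, 2): B2/F4 TT untreated
  -> R4 @ bar 2 tick 0 v(0, 3): B2/F3 TT untreated
  -> R3 @ bar 2 tick 1 v(2, 3): F4 above F3
  -> R3 @ bar 2 tick 2 v(2, 3): F4 above F3
  -> R3 @ bar 2 tick 3 v(2, 3): F4 above F3
  -> R2 @ bar 3 tick 0 v(0, 1): B2/D3 m3 -> C3/C4 P8 similar
  -> R2 @ bar 3 tick 0 v(0, 3): B2/F3 TT -> C3/G3 P5 similar
  -> R3 @ bar 3 tick 0 v(2, 3): E4 above G3
  -> R7 @ bar 3 tick 0 v(1,): D3->C4 leap 10st
  -> R3 @ bar 3 tick 1 v(2, 3): E4 above G3
  -> R3 @ bar 3 tick 2 v(2, 3): E4 above G3
  -> R3 @ bar 3 tick 3 v(2, 3): E4 above G3
  -> R2 @ bar 4 tick 0 v(0, 3): C3/G3 P5 -> D3/D4 P8 similar
  -> R3 @ bar 4 tick 0 v(2, 3): F4 above D4
  -> R8 @ bar 4 tick 0 v(0, 3): penult P8 not 3rd/6th
  -> R3 @ bar 4 tick 1 v(2, 3): F4 above D4
  -> R3 @ bar 4 tick 2 v(2, 3): F4 above D4
  -> R3 @ bar 4 tick 3 v(2, 3): F4 above D4
  -> R2 @ bar 5 tick 0 v(1, 2): B3/F4 TT -> C4/G4 P5 similar
  -> R3 @ bar 5 tick 0 v(2, 3): G4 above E4
  -> R3 @ bar 5 tick 1 v(2, 3): G4 above E4
  -> R3 @ bar 5 tick 2 v(2, 3): G4 above E4
  -> R3 @ bar 5 tick 3 v(2, 3): G4 above E4
  -> R6 @ bar 5 tick 3 v(0, 3): closes on M3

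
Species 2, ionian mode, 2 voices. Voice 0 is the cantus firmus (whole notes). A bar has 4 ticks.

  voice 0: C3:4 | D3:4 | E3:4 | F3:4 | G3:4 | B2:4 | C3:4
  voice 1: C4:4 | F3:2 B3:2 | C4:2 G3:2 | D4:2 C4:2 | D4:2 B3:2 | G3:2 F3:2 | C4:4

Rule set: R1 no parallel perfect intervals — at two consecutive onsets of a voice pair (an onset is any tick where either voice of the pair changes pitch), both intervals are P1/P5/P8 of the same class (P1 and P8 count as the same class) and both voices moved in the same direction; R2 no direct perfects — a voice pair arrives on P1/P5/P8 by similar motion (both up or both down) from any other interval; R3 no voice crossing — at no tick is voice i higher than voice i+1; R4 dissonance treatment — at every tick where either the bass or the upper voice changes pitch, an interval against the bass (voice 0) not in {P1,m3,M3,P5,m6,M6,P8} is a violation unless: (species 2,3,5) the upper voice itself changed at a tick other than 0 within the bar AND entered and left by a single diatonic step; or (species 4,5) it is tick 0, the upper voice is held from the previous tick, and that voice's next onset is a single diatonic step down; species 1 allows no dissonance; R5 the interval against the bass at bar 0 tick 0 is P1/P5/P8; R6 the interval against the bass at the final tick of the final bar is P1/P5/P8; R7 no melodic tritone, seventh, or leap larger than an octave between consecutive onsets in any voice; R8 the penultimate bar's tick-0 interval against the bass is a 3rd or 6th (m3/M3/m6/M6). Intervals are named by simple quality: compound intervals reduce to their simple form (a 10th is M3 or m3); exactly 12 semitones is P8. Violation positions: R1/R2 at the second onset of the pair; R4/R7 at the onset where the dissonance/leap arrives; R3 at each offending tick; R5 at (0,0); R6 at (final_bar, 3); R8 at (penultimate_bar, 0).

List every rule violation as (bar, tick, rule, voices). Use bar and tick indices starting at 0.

bar 0: v0=C3 v1=C4 downbeat P8
bar 1: v0=D3 v1=F3 downbeat m3
bar 2: v0=E3 v1=C4 downbeat m6
bar 3: v0=F3 v1=D4 downbeat M6
bar 4: v0=G3 v1=D4 downbeat P5
bar 5: v0=B2 v1=G3 downbeat m6
bar 6: v0=C3 v1=C4 downbeat P8
  -> R7 @ bar 1 tick 2 v(1,): F3->B3 leap 6st
  -> R1 @ bar 4 tick 0 v(0, 1): F3/C4 P5 -> G3/D4 P5 similar
  -> R4 @ bar 5 tick 2 v(0, 1): B2/F3 TT untreated
  -> R2 @ bar 6 tick 0 v(0, 1): B2/F3 TT -> C3/C4 P8 similar

(1, 2, R7, (1,))
(4, 0, R1, (0, 1))
(5, 2, R4, (0, 1))
(6, 0, R2, (0, 1))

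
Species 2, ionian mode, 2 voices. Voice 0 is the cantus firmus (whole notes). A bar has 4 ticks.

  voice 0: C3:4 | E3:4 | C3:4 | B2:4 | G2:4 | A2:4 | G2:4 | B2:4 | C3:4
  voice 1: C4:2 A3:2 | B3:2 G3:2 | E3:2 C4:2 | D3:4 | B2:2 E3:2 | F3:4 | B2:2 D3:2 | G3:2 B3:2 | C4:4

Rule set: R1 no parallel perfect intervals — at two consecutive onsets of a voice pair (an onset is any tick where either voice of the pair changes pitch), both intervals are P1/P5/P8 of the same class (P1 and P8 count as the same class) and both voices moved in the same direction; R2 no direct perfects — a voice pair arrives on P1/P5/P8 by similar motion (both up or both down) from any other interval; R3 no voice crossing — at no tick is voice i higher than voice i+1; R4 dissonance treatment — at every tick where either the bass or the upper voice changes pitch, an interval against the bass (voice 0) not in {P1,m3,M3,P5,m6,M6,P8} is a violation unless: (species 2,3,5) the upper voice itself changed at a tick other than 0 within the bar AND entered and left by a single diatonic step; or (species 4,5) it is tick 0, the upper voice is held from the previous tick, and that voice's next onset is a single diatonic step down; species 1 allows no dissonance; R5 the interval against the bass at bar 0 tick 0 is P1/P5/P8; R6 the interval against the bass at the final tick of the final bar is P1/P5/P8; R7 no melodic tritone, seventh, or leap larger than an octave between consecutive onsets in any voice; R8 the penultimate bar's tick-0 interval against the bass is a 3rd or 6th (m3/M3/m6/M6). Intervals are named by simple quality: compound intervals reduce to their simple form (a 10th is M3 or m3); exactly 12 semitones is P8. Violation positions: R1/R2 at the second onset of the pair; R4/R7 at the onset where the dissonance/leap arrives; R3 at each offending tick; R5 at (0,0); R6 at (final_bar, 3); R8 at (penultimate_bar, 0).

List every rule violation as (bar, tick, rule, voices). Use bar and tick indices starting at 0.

bar 0: v0=C3 v1=C4 downbeat P8
bar 1: v0=E3 v1=B3 downbeat P5
bar 2: v0=C3 v1=E3 downbeat M3
bar 3: v0=B2 v1=D3 downbeat m3
bar 4: v0=G2 v1=B2 downbeat M3
bar 5: v0=A2 v1=F3 downbeat m6
bar 6: v0=G2 v1=B2 downbeat M3
bar 7: v0=B2 v1=G3 downbeat m6
bar 8: v0=C3 v1=C4 downbeat P8
  -> R2 @ bar 1 tick 0 v(0, 1): C3/A3 M6 -> E3/B3 P5 similar
  -> R7 @ bar 3 tick 0 v(1,): C4->D3 leap 10st
  -> R7 @ bar 6 tick 0 v(1,): F3->B2 leap 6st
  -> R1 @ bar 8 tick 0 v(0, 1): B2/B3 P8 -> C3/C4 P8 similar

(1, 0, R2, (0, 1))
(3, 0, R7, (1,))
(6, 0, R7, (1,))
(8, 0, R1, (0, 1))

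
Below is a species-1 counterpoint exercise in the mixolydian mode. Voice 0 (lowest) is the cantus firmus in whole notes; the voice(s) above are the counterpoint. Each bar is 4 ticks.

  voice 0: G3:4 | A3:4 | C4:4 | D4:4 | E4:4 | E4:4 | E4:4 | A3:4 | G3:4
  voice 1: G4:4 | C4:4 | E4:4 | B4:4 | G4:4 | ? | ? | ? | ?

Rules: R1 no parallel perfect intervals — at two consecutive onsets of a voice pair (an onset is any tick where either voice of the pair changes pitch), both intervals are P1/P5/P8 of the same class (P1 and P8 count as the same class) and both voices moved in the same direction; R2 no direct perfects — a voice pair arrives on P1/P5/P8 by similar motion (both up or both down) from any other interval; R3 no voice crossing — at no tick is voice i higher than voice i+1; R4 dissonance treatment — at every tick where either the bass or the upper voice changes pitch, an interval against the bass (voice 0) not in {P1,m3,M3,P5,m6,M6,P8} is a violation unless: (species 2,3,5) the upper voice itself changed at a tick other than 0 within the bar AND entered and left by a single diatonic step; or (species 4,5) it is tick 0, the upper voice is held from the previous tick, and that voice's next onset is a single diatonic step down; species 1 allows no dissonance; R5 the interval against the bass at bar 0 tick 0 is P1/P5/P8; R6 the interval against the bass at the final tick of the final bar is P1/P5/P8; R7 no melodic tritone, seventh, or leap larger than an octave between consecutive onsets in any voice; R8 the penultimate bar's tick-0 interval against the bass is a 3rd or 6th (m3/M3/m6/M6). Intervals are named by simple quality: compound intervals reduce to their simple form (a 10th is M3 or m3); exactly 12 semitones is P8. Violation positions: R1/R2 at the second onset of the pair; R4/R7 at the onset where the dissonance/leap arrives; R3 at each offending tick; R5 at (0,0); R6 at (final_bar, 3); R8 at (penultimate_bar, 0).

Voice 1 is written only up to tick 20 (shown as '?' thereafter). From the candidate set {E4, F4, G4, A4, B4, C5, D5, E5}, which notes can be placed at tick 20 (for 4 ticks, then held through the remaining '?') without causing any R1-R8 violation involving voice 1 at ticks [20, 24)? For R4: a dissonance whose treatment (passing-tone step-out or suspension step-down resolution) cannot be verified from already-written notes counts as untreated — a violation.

{B4, C5, E4, E5, G4}

E4: legal
F4: violates R4
G4: legal
A4: violates R4
B4: legal
C5: legal
D5: violates R4
E5: legal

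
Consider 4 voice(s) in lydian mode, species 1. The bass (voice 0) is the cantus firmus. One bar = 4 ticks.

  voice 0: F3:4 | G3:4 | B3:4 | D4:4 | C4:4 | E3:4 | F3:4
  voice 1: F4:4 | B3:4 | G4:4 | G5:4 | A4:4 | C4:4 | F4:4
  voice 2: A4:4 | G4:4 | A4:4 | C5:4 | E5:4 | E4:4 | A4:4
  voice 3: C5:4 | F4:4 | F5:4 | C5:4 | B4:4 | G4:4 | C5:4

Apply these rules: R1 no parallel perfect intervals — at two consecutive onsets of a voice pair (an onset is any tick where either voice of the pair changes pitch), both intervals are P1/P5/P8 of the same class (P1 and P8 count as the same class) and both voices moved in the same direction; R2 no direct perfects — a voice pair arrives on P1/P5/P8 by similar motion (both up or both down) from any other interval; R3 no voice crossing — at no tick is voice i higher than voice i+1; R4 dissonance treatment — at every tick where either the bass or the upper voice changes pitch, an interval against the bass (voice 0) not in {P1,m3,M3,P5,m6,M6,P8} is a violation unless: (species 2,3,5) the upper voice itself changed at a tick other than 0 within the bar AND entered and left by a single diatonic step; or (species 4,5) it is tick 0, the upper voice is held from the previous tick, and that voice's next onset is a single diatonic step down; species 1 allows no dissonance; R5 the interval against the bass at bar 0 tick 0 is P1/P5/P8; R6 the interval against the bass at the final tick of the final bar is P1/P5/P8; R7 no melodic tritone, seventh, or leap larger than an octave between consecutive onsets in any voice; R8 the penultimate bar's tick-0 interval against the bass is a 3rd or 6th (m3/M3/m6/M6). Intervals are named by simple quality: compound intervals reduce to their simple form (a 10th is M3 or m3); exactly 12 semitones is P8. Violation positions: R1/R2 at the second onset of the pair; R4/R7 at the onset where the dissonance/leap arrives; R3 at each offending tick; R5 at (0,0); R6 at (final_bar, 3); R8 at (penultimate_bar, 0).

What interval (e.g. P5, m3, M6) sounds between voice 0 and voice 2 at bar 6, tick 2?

voice 0=F3 voice 2=A4 -> M3

M3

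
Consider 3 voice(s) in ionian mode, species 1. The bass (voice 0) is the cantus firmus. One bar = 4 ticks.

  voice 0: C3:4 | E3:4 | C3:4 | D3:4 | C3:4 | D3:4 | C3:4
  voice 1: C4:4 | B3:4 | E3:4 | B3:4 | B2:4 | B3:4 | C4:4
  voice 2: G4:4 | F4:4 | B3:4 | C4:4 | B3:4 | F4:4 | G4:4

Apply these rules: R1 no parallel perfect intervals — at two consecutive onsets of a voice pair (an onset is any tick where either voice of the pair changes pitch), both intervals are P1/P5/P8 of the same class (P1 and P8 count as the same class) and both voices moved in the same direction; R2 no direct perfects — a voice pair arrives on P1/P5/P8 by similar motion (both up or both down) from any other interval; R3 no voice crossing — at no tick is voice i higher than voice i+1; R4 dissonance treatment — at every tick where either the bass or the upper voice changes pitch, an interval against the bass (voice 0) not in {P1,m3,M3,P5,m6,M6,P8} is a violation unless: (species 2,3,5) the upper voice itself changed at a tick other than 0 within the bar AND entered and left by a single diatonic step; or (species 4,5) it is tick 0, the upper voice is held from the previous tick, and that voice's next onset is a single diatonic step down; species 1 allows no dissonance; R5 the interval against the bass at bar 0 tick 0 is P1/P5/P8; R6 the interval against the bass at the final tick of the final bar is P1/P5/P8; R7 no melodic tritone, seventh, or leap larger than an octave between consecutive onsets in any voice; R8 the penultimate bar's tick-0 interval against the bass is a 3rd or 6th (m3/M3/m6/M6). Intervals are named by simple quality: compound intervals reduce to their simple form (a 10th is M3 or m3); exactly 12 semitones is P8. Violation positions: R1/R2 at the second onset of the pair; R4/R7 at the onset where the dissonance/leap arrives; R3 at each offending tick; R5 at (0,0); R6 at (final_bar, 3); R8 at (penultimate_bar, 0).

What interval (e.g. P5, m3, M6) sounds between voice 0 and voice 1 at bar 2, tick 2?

M3

voice 0=C3 voice 1=E3 -> M3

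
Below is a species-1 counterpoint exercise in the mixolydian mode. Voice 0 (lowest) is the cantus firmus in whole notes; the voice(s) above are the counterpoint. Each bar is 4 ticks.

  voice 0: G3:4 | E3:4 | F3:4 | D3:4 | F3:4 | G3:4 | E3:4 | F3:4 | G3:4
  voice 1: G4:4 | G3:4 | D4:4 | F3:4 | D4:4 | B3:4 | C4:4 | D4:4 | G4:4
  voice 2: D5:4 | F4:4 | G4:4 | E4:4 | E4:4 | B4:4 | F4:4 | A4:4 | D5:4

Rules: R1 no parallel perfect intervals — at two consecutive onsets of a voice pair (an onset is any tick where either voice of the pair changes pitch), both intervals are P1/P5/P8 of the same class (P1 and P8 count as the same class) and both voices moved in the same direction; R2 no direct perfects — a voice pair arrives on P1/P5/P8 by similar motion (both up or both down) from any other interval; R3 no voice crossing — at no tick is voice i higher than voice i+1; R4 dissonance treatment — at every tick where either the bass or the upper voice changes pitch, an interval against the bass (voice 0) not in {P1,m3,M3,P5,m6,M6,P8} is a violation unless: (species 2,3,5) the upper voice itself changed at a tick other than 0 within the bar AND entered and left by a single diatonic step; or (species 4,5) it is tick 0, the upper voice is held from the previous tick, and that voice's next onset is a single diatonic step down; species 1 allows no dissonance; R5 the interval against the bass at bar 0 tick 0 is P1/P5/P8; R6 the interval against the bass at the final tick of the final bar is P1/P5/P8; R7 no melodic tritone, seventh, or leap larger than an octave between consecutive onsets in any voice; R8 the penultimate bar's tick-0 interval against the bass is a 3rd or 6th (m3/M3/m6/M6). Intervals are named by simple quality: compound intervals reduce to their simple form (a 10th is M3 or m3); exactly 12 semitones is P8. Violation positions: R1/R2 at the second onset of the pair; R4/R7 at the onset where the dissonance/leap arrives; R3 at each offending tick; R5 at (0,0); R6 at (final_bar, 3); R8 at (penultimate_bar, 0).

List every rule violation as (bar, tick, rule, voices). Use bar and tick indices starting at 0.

bar 0: v0=G3 v1=G4 v2=D5 downbeat P5
bar 1: v0=E3 v1=G3 v2=F4 downbeat m2
bar 2: v0=F3 v1=D4 v2=G4 downbeat M2
bar 3: v0=D3 v1=F3 v2=E4 downbeat M2
bar 4: v0=F3 v1=D4 v2=E4 downbeat M7
bar 5: v0=G3 v1=B3 v2=B4 downbeat M3
bar 6: v0=E3 v1=C4 v2=F4 downbeat m2
bar 7: v0=F3 v1=D4 v2=A4 downbeat M3
bar 8: v0=G3 v1=G4 v2=D5 downbeat P5
  -> R4 @ bar 1 tick 0 v(0, 2): E3/F4 m2 untreated
  -> R4 @ bar 2 tick 0 v(0, 2): F3/G4 M2 untreated
  -> R4 @ bar 3 tick 0 v(0, 2): D3/E4 M2 untreated
  -> R4 @ bar 4 tick 0 v(0, 2): F3/E4 M7 untreated
  -> R4 @ bar 6 tick 0 v(0, 2): E3/F4 m2 untreated
  -> R7 @ bar 6 tick 0 v(2,): B4->F4 leap 6st
  -> R2 @ bar 7 tick 0 v(1, 2): C4/F4 P4 -> D4/A4 P5 similar
  -> R1 @ bar 8 tick 0 v(1, 2): D4/A4 P5 -> G4/D5 P5 similar
  -> R2 @ bar 8 tick 0 v(0, 1): F3/D4 M6 -> G3/G4 P8 similar
  -> R2 @ bar 8 tick 0 v(0, 2): F3/A4 M3 -> G3/D5 P5 similar

(1, 0, R4, (0, 2))
(2, 0, R4, (0, 2))
(3, 0, R4, (0, 2))
(4, 0, R4, (0, 2))
(6, 0, R4, (0, 2))
(6, 0, R7, (2,))
(7, 0, R2, (1, 2))
(8, 0, R1, (1, 2))
(8, 0, R2, (0, 1))
(8, 0, R2, (0, 2))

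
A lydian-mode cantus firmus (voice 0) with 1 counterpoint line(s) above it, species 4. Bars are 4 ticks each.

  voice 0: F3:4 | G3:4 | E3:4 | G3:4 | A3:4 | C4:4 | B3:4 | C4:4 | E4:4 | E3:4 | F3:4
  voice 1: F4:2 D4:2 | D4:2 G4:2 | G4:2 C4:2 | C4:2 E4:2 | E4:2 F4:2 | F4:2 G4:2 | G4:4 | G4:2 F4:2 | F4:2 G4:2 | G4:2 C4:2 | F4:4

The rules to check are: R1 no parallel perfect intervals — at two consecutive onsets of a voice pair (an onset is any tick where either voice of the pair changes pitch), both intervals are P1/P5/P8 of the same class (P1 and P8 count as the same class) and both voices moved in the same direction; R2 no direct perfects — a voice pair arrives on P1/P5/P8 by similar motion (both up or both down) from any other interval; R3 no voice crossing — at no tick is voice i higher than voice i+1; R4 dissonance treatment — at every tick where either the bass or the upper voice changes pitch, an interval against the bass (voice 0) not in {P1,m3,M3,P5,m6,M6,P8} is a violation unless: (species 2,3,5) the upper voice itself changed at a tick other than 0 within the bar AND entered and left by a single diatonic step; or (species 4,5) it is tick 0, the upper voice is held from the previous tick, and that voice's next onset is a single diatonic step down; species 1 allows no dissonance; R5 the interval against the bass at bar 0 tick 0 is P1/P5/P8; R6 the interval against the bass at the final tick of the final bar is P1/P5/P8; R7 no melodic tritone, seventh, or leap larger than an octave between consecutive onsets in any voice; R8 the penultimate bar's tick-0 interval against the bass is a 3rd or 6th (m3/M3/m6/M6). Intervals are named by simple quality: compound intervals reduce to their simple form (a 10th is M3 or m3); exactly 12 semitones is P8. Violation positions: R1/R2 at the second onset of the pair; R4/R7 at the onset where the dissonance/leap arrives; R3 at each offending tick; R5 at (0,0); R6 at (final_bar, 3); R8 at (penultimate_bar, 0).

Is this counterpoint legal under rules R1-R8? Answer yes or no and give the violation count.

bar 0: v0=F3 v1=F4 (P8)
bar 1: v0=G3 v1=D4 (P5)
bar 2: v0=E3 v1=G4 (m3)
bar 3: v0=G3 v1=C4 (P4)
bar 4: v0=A3 v1=E4 (P5)
bar 5: v0=C4 v1=F4 (P4)
bar 6: v0=B3 v1=G4 (m6)
bar 7: v0=C4 v1=G4 (P5)
bar 8: v0=E4 v1=F4 (m2)
bar 9: v0=E3 v1=G4 (m3)
bar 10: v0=F3 v1=F4 (P8)
  R4 @ bar3.0: G3/C4 P4 untreated
  R4 @ bar5.0: C4/F4 P4 untreated
  R4 @ bar7.2: C4/F4 P4 untreated
  R4 @ bar8.0: E4/F4 m2 untreated
  R2 @ bar10.0: E3/C4 m6 -> F3/F4 P8 similar

No (5 violations)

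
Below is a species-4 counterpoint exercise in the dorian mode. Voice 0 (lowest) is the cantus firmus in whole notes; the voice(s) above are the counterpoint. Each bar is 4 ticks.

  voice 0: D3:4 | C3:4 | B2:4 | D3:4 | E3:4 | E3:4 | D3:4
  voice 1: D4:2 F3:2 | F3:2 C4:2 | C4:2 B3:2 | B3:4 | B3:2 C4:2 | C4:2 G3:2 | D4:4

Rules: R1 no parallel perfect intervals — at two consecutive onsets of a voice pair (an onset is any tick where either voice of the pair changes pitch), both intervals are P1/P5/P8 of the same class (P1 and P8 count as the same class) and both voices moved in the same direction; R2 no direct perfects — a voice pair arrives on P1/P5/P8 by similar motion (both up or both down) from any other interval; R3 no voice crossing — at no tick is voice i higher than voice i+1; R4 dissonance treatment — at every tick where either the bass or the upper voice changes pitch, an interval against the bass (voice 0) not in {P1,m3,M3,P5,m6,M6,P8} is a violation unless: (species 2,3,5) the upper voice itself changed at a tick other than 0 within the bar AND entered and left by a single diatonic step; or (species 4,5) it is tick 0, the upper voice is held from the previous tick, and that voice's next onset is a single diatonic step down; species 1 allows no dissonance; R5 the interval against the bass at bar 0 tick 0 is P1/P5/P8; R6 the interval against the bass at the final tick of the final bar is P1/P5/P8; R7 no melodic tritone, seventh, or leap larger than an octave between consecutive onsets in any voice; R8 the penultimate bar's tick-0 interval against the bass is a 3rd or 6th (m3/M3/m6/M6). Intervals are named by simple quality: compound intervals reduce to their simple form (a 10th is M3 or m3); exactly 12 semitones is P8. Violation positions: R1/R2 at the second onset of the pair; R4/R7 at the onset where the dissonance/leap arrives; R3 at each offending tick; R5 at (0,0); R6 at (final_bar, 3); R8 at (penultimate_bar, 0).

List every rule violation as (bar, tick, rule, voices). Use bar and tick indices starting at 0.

bar 0: v0=D3 v1=D4 downbeat P8
bar 1: v0=C3 v1=F3 downbeat P4
bar 2: v0=B2 v1=C4 downbeat m2
bar 3: v0=D3 v1=B3 downbeat M6
bar 4: v0=E3 v1=B3 downbeat P5
bar 5: v0=E3 v1=C4 downbeat m6
bar 6: v0=D3 v1=D4 downbeat P8
  -> R4 @ bar 1 tick 0 v(0, 1): C3/F3 P4 untreated

(1, 0, R4, (0, 1))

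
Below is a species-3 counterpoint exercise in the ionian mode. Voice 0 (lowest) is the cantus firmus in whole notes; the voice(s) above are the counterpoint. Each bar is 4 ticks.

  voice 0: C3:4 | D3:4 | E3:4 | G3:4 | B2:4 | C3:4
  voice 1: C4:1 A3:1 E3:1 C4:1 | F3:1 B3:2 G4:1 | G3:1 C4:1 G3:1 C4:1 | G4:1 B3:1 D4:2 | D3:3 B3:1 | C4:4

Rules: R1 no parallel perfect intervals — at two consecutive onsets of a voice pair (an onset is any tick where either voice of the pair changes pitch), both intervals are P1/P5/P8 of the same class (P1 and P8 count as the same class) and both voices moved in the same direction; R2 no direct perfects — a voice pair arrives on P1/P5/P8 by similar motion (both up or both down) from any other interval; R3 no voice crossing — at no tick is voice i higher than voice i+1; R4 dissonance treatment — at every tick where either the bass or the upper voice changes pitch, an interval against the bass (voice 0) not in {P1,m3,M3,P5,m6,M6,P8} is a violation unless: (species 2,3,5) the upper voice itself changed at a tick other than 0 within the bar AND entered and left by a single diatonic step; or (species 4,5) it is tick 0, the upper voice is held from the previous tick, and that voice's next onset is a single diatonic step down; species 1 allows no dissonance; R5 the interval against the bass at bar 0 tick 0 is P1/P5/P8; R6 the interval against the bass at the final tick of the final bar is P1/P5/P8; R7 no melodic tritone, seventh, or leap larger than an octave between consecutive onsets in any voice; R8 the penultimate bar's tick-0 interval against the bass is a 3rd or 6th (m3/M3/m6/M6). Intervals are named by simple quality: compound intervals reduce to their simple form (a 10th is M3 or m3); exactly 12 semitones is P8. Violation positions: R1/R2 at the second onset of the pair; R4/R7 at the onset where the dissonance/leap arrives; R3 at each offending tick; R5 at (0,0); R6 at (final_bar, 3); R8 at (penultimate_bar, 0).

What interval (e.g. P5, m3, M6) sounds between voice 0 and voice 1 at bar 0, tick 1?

M6

voice 0=C3 voice 1=A3 -> M6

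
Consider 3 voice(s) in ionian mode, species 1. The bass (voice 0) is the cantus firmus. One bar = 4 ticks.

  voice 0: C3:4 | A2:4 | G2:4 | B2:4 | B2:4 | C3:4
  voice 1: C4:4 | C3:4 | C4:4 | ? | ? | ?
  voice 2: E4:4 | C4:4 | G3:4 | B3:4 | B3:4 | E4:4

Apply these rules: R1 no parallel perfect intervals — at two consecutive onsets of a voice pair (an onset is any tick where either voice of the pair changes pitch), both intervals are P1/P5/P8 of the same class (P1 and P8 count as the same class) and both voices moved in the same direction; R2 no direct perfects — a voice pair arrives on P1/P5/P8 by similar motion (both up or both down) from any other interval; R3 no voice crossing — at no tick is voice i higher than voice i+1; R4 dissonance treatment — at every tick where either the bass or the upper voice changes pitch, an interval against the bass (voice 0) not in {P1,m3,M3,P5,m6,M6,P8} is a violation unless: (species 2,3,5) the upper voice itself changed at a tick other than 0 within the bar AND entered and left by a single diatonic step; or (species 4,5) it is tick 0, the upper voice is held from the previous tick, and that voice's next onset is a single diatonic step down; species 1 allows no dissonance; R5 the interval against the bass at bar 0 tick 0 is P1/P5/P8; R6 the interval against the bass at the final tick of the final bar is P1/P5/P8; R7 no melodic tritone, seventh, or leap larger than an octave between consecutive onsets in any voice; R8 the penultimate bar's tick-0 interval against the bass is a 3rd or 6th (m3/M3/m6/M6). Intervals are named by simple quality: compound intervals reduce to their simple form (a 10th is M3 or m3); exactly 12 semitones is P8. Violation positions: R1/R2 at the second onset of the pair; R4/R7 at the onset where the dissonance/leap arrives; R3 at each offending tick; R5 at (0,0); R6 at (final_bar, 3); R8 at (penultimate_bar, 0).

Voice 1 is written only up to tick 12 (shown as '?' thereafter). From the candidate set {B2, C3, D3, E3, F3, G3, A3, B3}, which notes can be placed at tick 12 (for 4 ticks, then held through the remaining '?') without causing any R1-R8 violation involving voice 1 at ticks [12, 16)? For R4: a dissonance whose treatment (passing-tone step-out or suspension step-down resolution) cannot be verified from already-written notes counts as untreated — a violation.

B2: violates R7
C3: violates R4
D3: violates R7
E3: violates R4
F3: violates R4
G3: legal
A3: violates R4
B3: legal

{B3, G3}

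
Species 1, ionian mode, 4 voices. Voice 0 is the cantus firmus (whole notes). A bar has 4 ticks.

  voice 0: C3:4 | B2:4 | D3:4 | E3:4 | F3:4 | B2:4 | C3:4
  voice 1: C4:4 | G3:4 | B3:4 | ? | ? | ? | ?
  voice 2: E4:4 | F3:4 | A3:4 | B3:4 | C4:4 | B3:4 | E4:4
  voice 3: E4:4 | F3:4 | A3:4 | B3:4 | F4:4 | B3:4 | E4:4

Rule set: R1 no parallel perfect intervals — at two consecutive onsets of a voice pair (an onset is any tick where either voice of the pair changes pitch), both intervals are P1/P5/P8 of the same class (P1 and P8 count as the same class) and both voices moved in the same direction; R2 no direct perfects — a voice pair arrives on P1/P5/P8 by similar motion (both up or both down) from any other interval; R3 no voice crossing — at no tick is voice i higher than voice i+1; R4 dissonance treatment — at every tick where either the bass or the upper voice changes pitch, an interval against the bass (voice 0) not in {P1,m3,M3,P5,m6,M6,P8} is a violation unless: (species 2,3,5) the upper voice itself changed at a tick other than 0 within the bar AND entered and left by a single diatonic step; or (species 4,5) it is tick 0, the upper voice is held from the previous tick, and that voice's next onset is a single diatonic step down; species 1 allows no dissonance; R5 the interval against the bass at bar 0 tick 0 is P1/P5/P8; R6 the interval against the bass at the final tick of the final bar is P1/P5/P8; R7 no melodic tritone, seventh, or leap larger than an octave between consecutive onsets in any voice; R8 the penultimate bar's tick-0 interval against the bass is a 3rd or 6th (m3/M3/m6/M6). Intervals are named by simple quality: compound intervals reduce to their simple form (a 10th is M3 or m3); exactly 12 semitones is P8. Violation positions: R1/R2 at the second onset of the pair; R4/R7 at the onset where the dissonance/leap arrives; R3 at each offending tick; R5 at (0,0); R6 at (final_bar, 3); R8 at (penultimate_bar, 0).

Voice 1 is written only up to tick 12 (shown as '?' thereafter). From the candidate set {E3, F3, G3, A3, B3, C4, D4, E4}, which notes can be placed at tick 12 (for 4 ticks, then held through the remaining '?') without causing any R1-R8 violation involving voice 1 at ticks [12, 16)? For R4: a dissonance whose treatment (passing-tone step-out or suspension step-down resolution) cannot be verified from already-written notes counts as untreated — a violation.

{B3, E3, G3}

E3: legal
F3: violates R4,R7
G3: legal
A3: violates R4
B3: legal
C4: violates R3
D4: violates R3,R4
E4: violates R2,R3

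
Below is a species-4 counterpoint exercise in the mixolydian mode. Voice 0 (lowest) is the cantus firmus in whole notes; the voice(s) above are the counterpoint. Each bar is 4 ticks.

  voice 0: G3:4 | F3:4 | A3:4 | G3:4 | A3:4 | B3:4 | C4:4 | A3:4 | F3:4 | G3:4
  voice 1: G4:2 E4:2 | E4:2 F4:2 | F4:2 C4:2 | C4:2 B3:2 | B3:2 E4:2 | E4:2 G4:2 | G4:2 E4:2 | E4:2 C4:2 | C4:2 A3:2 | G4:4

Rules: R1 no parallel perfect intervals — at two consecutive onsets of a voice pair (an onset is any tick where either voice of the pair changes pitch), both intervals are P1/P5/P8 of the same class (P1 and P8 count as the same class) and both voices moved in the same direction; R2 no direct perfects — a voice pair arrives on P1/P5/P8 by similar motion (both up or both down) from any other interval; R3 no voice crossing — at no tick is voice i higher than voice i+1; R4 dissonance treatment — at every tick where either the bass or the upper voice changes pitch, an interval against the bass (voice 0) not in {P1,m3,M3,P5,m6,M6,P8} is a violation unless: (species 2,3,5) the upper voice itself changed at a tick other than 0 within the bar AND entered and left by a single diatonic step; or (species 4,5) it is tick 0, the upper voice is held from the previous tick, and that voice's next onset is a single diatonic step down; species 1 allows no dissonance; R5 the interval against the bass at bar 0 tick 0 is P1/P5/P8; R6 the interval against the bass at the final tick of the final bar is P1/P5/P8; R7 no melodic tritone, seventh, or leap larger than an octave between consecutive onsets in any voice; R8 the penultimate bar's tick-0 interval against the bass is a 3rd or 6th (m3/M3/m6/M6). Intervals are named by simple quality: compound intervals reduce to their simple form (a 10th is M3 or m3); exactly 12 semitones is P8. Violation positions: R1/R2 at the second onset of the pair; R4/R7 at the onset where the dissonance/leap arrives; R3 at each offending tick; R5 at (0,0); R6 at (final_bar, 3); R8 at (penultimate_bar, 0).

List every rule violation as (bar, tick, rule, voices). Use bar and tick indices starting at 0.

bar 0: v0=G3 v1=G4 downbeat P8
bar 1: v0=F3 v1=E4 downbeat M7
bar 2: v0=A3 v1=F4 downbeat m6
bar 3: v0=G3 v1=C4 downbeat P4
bar 4: v0=A3 v1=B3 downbeat M2
bar 5: v0=B3 v1=E4 downbeat P4
bar 6: v0=C4 v1=G4 downbeat P5
bar 7: v0=A3 v1=E4 downbeat P5
bar 8: v0=F3 v1=C4 downbeat P5
bar 9: v0=G3 v1=G4 downbeat P8
  -> R4 @ bar 1 tick 0 v(0, 1): F3/E4 M7 untreated
  -> R4 @ bar 4 tick 0 v(0, 1): A3/B3 M2 untreated
  -> R4 @ bar 5 tick 0 v(0, 1): B3/E4 P4 untreated
  -> R8 @ bar 8 tick 0 v(0, 1): penult P5 not 3rd/6th
  -> R2 @ bar 9 tick 0 v(0, 1): F3/A3 M3 -> G3/G4 P8 similar
  -> R7 @ bar 9 tick 0 v(1,): A3->G4 leap 10st

(1, 0, R4, (0, 1))
(4, 0, R4, (0, 1))
(5, 0, R4, (0, 1))
(8, 0, R8, (0, 1))
(9, 0, R2, (0, 1))
(9, 0, R7, (1,))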